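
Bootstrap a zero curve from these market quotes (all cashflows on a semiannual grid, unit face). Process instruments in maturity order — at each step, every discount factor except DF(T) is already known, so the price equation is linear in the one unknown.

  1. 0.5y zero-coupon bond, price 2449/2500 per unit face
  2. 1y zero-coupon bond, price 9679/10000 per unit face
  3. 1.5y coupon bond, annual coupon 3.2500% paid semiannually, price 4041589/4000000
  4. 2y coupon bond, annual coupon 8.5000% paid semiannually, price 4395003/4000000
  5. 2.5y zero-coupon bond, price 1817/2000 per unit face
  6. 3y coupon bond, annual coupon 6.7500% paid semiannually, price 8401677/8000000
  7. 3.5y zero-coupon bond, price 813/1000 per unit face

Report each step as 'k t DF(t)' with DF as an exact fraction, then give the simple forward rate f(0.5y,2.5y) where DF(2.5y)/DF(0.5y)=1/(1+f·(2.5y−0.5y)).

1 1/2 2449/2500
2 1 9679/10000
3 3/2 9631/10000
4 2 9353/10000
5 5/2 1817/2000
6 3 8607/10000
7 7/2 813/1000
f(0.5y,2.5y) = ((2449/2500)/(1817/2000) − 1)/(2) = 9/230 ≈ 3.9130%

step 1 [0.5y] zero: DF = P = 2449/2500 ≈ 0.979600
step 2 [1y] zero: DF = P = 9679/10000 ≈ 0.967900
step 3 [1.5y] bond c/2=13/800: DF=(4041589/4000000 − 13/800·(0.979600+0.967900))/(1+13/800) = 9631/10000 ≈ 0.963100
step 4 [2y] bond c/2=17/400: DF=(4395003/4000000 − 17/400·(0.979600+0.967900+0.963100))/(1+17/400) = 9353/10000 ≈ 0.935300
step 5 [2.5y] zero: DF = P = 1817/2000 ≈ 0.908500
step 6 [3y] bond c/2=27/800: DF=(8401677/8000000 − 27/800·(0.979600+0.967900+0.963100+0.935300+0.908500))/(1+27/800) = 8607/10000 ≈ 0.860700
step 7 [3.5y] zero: DF = P = 813/1000 ≈ 0.813000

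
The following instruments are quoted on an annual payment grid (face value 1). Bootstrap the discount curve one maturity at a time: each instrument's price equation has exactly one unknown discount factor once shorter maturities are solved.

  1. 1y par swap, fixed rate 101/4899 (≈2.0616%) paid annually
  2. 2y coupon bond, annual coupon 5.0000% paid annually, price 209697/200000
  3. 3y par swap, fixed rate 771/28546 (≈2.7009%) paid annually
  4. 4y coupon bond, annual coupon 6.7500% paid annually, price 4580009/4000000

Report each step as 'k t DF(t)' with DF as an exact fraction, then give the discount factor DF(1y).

step 1 [1y] swap r/1=101/4899: DF=(1 − 101/4899·(0))/(1+101/4899) = 4899/5000 ≈ 0.979800
step 2 [2y] bond c/1=1/20: DF=(209697/200000 − 1/20·(0.979800))/(1+1/20) = 9519/10000 ≈ 0.951900
step 3 [3y] swap r/1=771/28546: DF=(1 − 771/28546·(0.979800+0.951900))/(1+771/28546) = 9229/10000 ≈ 0.922900
step 4 [4y] bond c/1=27/400: DF=(4580009/4000000 − 27/400·(0.979800+0.951900+0.922900))/(1+27/400) = 8921/10000 ≈ 0.892100

1 1 4899/5000
2 2 9519/10000
3 3 9229/10000
4 4 8921/10000
DF(1y) = 4899/5000 ≈ 0.979800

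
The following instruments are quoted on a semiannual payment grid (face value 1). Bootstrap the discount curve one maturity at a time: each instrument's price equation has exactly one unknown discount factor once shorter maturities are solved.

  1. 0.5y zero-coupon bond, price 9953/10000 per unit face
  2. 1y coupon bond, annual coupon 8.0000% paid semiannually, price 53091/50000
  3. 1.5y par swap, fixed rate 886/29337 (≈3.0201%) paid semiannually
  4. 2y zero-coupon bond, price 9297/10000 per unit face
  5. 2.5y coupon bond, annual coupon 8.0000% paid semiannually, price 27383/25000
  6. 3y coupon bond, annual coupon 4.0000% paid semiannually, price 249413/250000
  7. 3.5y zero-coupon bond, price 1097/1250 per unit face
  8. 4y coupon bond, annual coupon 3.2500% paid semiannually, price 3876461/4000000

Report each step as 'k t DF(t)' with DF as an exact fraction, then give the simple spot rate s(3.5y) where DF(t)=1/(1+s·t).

1 1/2 9953/10000
2 1 9827/10000
3 3/2 9557/10000
4 2 9297/10000
5 5/2 4523/5000
6 3 4423/5000
7 7/2 1097/1250
8 4 2123/2500
s(3.5y) = (1/(1097/1250) − 1)/(7/2) = 306/7679 ≈ 3.9849%

step 1 [0.5y] zero: DF = P = 9953/10000 ≈ 0.995300
step 2 [1y] bond c/2=1/25: DF=(53091/50000 − 1/25·(0.995300))/(1+1/25) = 9827/10000 ≈ 0.982700
step 3 [1.5y] swap r/2=443/29337: DF=(1 − 443/29337·(0.995300+0.982700))/(1+443/29337) = 9557/10000 ≈ 0.955700
step 4 [2y] zero: DF = P = 9297/10000 ≈ 0.929700
step 5 [2.5y] bond c/2=1/25: DF=(27383/25000 − 1/25·(0.995300+0.982700+0.955700+0.929700))/(1+1/25) = 4523/5000 ≈ 0.904600
step 6 [3y] bond c/2=1/50: DF=(249413/250000 − 1/50·(0.995300+0.982700+0.955700+0.929700+0.904600))/(1+1/50) = 4423/5000 ≈ 0.884600
step 7 [3.5y] zero: DF = P = 1097/1250 ≈ 0.877600
step 8 [4y] bond c/2=13/800: DF=(3876461/4000000 − 13/800·(0.995300+0.982700+0.955700+0.929700+0.904600+0.884600+0.877600))/(1+13/800) = 2123/2500 ≈ 0.849200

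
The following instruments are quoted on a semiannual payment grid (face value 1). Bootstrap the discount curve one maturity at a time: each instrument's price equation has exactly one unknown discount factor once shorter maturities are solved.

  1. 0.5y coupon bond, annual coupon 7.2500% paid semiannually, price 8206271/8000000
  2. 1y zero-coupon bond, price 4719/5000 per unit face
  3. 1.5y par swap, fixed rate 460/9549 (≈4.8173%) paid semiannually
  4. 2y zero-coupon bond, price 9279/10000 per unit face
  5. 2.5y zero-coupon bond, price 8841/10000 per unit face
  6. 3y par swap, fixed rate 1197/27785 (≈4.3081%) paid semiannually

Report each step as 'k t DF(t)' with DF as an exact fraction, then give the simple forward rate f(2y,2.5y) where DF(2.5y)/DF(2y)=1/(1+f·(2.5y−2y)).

1 1/2 9899/10000
2 1 4719/5000
3 3/2 931/1000
4 2 9279/10000
5 5/2 8841/10000
6 3 8803/10000
f(2y,2.5y) = ((9279/10000)/(8841/10000) − 1)/(1/2) = 292/2947 ≈ 9.9084%

step 1 [0.5y] bond c/2=29/800: DF=(8206271/8000000 − 29/800·(0))/(1+29/800) = 9899/10000 ≈ 0.989900
step 2 [1y] zero: DF = P = 4719/5000 ≈ 0.943800
step 3 [1.5y] swap r/2=230/9549: DF=(1 − 230/9549·(0.989900+0.943800))/(1+230/9549) = 931/1000 ≈ 0.931000
step 4 [2y] zero: DF = P = 9279/10000 ≈ 0.927900
step 5 [2.5y] zero: DF = P = 8841/10000 ≈ 0.884100
step 6 [3y] swap r/2=1197/55570: DF=(1 − 1197/55570·(0.989900+0.943800+0.931000+0.927900+0.884100))/(1+1197/55570) = 8803/10000 ≈ 0.880300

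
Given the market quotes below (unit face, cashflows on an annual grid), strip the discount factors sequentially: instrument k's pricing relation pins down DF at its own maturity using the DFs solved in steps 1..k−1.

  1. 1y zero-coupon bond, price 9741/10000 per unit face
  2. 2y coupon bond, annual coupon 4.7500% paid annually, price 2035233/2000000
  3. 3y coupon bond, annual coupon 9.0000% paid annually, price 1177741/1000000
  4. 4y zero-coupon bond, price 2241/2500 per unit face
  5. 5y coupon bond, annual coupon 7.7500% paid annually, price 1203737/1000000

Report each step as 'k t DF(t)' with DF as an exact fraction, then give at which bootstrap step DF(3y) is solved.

step 1 [1y] zero: DF = P = 9741/10000 ≈ 0.974100
step 2 [2y] bond c/1=19/400: DF=(2035233/2000000 − 19/400·(0.974100))/(1+19/400) = 9273/10000 ≈ 0.927300
step 3 [3y] bond c/1=9/100: DF=(1177741/1000000 − 9/100·(0.974100+0.927300))/(1+9/100) = 1847/2000 ≈ 0.923500
step 4 [4y] zero: DF = P = 2241/2500 ≈ 0.896400
step 5 [5y] bond c/1=31/400: DF=(1203737/1000000 − 31/400·(0.974100+0.927300+0.923500+0.896400))/(1+31/400) = 1699/2000 ≈ 0.849500

1 1 9741/10000
2 2 9273/10000
3 3 1847/2000
4 4 2241/2500
5 5 1699/2000
DF(3y) is solved at step 3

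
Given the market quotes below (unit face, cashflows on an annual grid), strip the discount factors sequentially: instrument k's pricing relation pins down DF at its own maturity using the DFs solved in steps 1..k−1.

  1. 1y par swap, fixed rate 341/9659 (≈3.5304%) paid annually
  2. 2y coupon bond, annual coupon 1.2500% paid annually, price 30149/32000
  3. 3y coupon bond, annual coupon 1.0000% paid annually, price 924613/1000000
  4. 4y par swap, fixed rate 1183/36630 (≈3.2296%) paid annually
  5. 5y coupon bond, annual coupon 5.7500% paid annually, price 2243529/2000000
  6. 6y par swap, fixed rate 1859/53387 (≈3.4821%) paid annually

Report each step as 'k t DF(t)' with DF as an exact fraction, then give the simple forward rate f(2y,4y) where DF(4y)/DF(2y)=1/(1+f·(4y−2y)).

1 1 9659/10000
2 2 4593/5000
3 3 1121/1250
4 4 8817/10000
5 5 1077/1250
6 6 8141/10000
f(2y,4y) = ((4593/5000)/(8817/10000) − 1)/(2) = 123/5878 ≈ 2.0925%

step 1 [1y] swap r/1=341/9659: DF=(1 − 341/9659·(0))/(1+341/9659) = 9659/10000 ≈ 0.965900
step 2 [2y] bond c/1=1/80: DF=(30149/32000 − 1/80·(0.965900))/(1+1/80) = 4593/5000 ≈ 0.918600
step 3 [3y] bond c/1=1/100: DF=(924613/1000000 − 1/100·(0.965900+0.918600))/(1+1/100) = 1121/1250 ≈ 0.896800
step 4 [4y] swap r/1=1183/36630: DF=(1 − 1183/36630·(0.965900+0.918600+0.896800))/(1+1183/36630) = 8817/10000 ≈ 0.881700
step 5 [5y] bond c/1=23/400: DF=(2243529/2000000 − 23/400·(0.965900+0.918600+0.896800+0.881700))/(1+23/400) = 1077/1250 ≈ 0.861600
step 6 [6y] swap r/1=1859/53387: DF=(1 − 1859/53387·(0.965900+0.918600+0.896800+0.881700+0.861600))/(1+1859/53387) = 8141/10000 ≈ 0.814100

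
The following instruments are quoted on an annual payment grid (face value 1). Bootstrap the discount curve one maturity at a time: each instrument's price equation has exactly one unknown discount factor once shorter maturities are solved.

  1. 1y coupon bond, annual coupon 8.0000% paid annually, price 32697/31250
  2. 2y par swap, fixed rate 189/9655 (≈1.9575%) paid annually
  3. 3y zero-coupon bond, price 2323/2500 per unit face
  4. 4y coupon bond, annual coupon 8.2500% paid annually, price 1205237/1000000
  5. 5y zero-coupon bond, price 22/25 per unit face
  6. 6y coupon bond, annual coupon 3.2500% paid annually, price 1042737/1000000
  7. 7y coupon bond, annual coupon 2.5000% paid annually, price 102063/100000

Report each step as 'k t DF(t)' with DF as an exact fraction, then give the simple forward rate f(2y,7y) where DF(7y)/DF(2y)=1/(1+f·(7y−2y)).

step 1 [1y] bond c/1=2/25: DF=(32697/31250 − 2/25·(0))/(1+2/25) = 1211/1250 ≈ 0.968800
step 2 [2y] swap r/1=189/9655: DF=(1 − 189/9655·(0.968800))/(1+189/9655) = 4811/5000 ≈ 0.962200
step 3 [3y] zero: DF = P = 2323/2500 ≈ 0.929200
step 4 [4y] bond c/1=33/400: DF=(1205237/1000000 − 33/400·(0.968800+0.962200+0.929200))/(1+33/400) = 4477/5000 ≈ 0.895400
step 5 [5y] zero: DF = P = 22/25 ≈ 0.880000
step 6 [6y] bond c/1=13/400: DF=(1042737/1000000 − 13/400·(0.968800+0.962200+0.929200+0.895400+0.880000))/(1+13/400) = 108/125 ≈ 0.864000
step 7 [7y] bond c/1=1/40: DF=(102063/100000 − 1/40·(0.968800+0.962200+0.929200+0.895400+0.880000+0.864000))/(1+1/40) = 1077/1250 ≈ 0.861600

1 1 1211/1250
2 2 4811/5000
3 3 2323/2500
4 4 4477/5000
5 5 22/25
6 6 108/125
7 7 1077/1250
f(2y,7y) = ((4811/5000)/(1077/1250) − 1)/(5) = 503/21540 ≈ 2.3352%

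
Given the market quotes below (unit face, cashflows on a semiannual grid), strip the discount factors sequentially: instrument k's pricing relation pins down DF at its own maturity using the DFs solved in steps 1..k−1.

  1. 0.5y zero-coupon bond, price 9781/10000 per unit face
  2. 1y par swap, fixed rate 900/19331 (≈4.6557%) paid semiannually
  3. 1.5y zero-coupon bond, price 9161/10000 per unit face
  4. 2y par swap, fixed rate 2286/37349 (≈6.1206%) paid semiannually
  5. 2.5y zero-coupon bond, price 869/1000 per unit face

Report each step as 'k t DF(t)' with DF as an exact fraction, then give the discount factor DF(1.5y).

step 1 [0.5y] zero: DF = P = 9781/10000 ≈ 0.978100
step 2 [1y] swap r/2=450/19331: DF=(1 − 450/19331·(0.978100))/(1+450/19331) = 191/200 ≈ 0.955000
step 3 [1.5y] zero: DF = P = 9161/10000 ≈ 0.916100
step 4 [2y] swap r/2=1143/37349: DF=(1 − 1143/37349·(0.978100+0.955000+0.916100))/(1+1143/37349) = 8857/10000 ≈ 0.885700
step 5 [2.5y] zero: DF = P = 869/1000 ≈ 0.869000

1 1/2 9781/10000
2 1 191/200
3 3/2 9161/10000
4 2 8857/10000
5 5/2 869/1000
DF(1.5y) = 9161/10000 ≈ 0.916100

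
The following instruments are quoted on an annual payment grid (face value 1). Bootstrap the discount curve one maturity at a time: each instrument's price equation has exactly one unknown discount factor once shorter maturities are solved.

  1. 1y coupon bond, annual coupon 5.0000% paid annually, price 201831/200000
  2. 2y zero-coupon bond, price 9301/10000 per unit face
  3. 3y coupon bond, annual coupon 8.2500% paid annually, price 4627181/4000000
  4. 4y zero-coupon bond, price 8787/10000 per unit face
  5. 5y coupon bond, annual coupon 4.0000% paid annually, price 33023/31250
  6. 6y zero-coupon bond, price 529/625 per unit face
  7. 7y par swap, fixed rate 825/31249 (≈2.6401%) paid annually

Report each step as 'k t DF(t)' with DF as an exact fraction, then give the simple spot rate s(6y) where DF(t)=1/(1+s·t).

1 1 9611/10000
2 2 9301/10000
3 3 1849/2000
4 4 8787/10000
5 5 437/500
6 6 529/625
7 7 167/200
s(6y) = (1/(529/625) − 1)/(6) = 16/529 ≈ 3.0246%

step 1 [1y] bond c/1=1/20: DF=(201831/200000 − 1/20·(0))/(1+1/20) = 9611/10000 ≈ 0.961100
step 2 [2y] zero: DF = P = 9301/10000 ≈ 0.930100
step 3 [3y] bond c/1=33/400: DF=(4627181/4000000 − 33/400·(0.961100+0.930100))/(1+33/400) = 1849/2000 ≈ 0.924500
step 4 [4y] zero: DF = P = 8787/10000 ≈ 0.878700
step 5 [5y] bond c/1=1/25: DF=(33023/31250 − 1/25·(0.961100+0.930100+0.924500+0.878700))/(1+1/25) = 437/500 ≈ 0.874000
step 6 [6y] zero: DF = P = 529/625 ≈ 0.846400
step 7 [7y] swap r/1=825/31249: DF=(1 − 825/31249·(0.961100+0.930100+0.924500+0.878700+0.874000+0.846400))/(1+825/31249) = 167/200 ≈ 0.835000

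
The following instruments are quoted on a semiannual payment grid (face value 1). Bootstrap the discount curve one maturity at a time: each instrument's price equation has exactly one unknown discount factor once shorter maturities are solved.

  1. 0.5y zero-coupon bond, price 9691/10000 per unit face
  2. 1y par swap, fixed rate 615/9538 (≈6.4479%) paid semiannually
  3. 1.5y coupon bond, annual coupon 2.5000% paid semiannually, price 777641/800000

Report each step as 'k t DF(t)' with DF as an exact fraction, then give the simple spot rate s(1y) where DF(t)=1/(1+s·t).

step 1 [0.5y] zero: DF = P = 9691/10000 ≈ 0.969100
step 2 [1y] swap r/2=615/19076: DF=(1 − 615/19076·(0.969100))/(1+615/19076) = 1877/2000 ≈ 0.938500
step 3 [1.5y] bond c/2=1/80: DF=(777641/800000 − 1/80·(0.969100+0.938500))/(1+1/80) = 1873/2000 ≈ 0.936500

1 1/2 9691/10000
2 1 1877/2000
3 3/2 1873/2000
s(1y) = (1/(1877/2000) − 1)/(1) = 123/1877 ≈ 6.5530%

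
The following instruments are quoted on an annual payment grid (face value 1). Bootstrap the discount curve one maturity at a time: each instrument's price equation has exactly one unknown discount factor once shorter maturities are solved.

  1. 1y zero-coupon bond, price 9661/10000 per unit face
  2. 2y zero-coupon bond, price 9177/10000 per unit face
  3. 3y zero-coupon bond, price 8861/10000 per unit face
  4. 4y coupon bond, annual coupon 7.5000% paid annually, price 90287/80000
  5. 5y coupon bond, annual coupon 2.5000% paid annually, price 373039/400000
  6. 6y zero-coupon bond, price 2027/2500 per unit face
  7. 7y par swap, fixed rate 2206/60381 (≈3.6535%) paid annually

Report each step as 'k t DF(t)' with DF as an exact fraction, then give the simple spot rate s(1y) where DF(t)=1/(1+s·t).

1 1 9661/10000
2 2 9177/10000
3 3 8861/10000
4 4 4283/5000
5 5 4107/5000
6 6 2027/2500
7 7 3897/5000
s(1y) = (1/(9661/10000) − 1)/(1) = 339/9661 ≈ 3.5090%

step 1 [1y] zero: DF = P = 9661/10000 ≈ 0.966100
step 2 [2y] zero: DF = P = 9177/10000 ≈ 0.917700
step 3 [3y] zero: DF = P = 8861/10000 ≈ 0.886100
step 4 [4y] bond c/1=3/40: DF=(90287/80000 − 3/40·(0.966100+0.917700+0.886100))/(1+3/40) = 4283/5000 ≈ 0.856600
step 5 [5y] bond c/1=1/40: DF=(373039/400000 − 1/40·(0.966100+0.917700+0.886100+0.856600))/(1+1/40) = 4107/5000 ≈ 0.821400
step 6 [6y] zero: DF = P = 2027/2500 ≈ 0.810800
step 7 [7y] swap r/1=2206/60381: DF=(1 − 2206/60381·(0.966100+0.917700+0.886100+0.856600+0.821400+0.810800))/(1+2206/60381) = 3897/5000 ≈ 0.779400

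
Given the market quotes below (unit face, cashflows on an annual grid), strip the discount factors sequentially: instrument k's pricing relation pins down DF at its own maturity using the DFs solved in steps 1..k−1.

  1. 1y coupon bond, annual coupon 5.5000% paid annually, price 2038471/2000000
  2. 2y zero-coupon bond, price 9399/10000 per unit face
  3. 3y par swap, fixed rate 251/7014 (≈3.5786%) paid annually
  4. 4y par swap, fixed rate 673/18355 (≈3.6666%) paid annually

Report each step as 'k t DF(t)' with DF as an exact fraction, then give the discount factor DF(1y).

1 1 9661/10000
2 2 9399/10000
3 3 2249/2500
4 4 4327/5000
DF(1y) = 9661/10000 ≈ 0.966100

step 1 [1y] bond c/1=11/200: DF=(2038471/2000000 − 11/200·(0))/(1+11/200) = 9661/10000 ≈ 0.966100
step 2 [2y] zero: DF = P = 9399/10000 ≈ 0.939900
step 3 [3y] swap r/1=251/7014: DF=(1 − 251/7014·(0.966100+0.939900))/(1+251/7014) = 2249/2500 ≈ 0.899600
step 4 [4y] swap r/1=673/18355: DF=(1 − 673/18355·(0.966100+0.939900+0.899600))/(1+673/18355) = 4327/5000 ≈ 0.865400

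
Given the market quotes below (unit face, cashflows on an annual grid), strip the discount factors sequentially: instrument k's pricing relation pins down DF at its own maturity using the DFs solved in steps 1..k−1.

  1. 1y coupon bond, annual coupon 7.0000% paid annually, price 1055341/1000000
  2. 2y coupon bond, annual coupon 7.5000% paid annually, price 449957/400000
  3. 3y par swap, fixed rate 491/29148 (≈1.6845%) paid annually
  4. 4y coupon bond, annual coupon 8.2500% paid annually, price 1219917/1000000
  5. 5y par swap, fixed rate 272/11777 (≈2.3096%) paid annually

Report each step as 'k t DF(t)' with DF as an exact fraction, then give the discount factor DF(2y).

step 1 [1y] bond c/1=7/100: DF=(1055341/1000000 − 7/100·(0))/(1+7/100) = 9863/10000 ≈ 0.986300
step 2 [2y] bond c/1=3/40: DF=(449957/400000 − 3/40·(0.986300))/(1+3/40) = 611/625 ≈ 0.977600
step 3 [3y] swap r/1=491/29148: DF=(1 − 491/29148·(0.986300+0.977600))/(1+491/29148) = 9509/10000 ≈ 0.950900
step 4 [4y] bond c/1=33/400: DF=(1219917/1000000 − 33/400·(0.986300+0.977600+0.950900))/(1+33/400) = 1131/1250 ≈ 0.904800
step 5 [5y] swap r/1=272/11777: DF=(1 − 272/11777·(0.986300+0.977600+0.950900+0.904800))/(1+272/11777) = 557/625 ≈ 0.891200

1 1 9863/10000
2 2 611/625
3 3 9509/10000
4 4 1131/1250
5 5 557/625
DF(2y) = 611/625 ≈ 0.977600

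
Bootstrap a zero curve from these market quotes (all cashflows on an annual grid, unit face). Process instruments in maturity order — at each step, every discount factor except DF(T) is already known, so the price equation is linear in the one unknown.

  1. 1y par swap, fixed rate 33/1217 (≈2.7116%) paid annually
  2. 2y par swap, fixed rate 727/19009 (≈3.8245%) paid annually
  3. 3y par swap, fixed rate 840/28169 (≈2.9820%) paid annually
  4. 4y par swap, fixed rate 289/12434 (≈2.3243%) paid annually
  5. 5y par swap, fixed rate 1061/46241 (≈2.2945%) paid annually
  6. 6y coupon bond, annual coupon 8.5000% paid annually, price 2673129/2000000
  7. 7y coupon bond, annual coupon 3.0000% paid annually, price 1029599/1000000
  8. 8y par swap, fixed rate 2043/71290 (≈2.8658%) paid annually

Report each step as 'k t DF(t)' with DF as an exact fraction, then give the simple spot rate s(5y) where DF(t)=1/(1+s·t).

1 1 1217/1250
2 2 9273/10000
3 3 229/250
4 4 9133/10000
5 5 8939/10000
6 6 1087/1250
7 7 2099/2500
8 8 7957/10000
s(5y) = (1/(8939/10000) − 1)/(5) = 1061/44695 ≈ 2.3739%

step 1 [1y] swap r/1=33/1217: DF=(1 − 33/1217·(0))/(1+33/1217) = 1217/1250 ≈ 0.973600
step 2 [2y] swap r/1=727/19009: DF=(1 − 727/19009·(0.973600))/(1+727/19009) = 9273/10000 ≈ 0.927300
step 3 [3y] swap r/1=840/28169: DF=(1 − 840/28169·(0.973600+0.927300))/(1+840/28169) = 229/250 ≈ 0.916000
step 4 [4y] swap r/1=289/12434: DF=(1 − 289/12434·(0.973600+0.927300+0.916000))/(1+289/12434) = 9133/10000 ≈ 0.913300
step 5 [5y] swap r/1=1061/46241: DF=(1 − 1061/46241·(0.973600+0.927300+0.916000+0.913300))/(1+1061/46241) = 8939/10000 ≈ 0.893900
step 6 [6y] bond c/1=17/200: DF=(2673129/2000000 − 17/200·(0.973600+0.927300+0.916000+0.913300+0.893900))/(1+17/200) = 1087/1250 ≈ 0.869600
step 7 [7y] bond c/1=3/100: DF=(1029599/1000000 − 3/100·(0.973600+0.927300+0.916000+0.913300+0.893900+0.869600))/(1+3/100) = 2099/2500 ≈ 0.839600
step 8 [8y] swap r/1=2043/71290: DF=(1 − 2043/71290·(0.973600+0.927300+0.916000+0.913300+0.893900+0.869600+0.839600))/(1+2043/71290) = 7957/10000 ≈ 0.795700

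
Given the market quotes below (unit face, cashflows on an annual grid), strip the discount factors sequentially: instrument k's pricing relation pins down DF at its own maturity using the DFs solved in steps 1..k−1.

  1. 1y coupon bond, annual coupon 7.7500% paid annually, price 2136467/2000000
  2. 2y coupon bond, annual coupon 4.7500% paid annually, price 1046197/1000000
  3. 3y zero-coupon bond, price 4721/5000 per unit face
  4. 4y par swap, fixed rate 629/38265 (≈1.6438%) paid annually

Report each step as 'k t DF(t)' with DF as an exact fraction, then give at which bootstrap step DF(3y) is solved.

step 1 [1y] bond c/1=31/400: DF=(2136467/2000000 − 31/400·(0))/(1+31/400) = 4957/5000 ≈ 0.991400
step 2 [2y] bond c/1=19/400: DF=(1046197/1000000 − 19/400·(0.991400))/(1+19/400) = 4769/5000 ≈ 0.953800
step 3 [3y] zero: DF = P = 4721/5000 ≈ 0.944200
step 4 [4y] swap r/1=629/38265: DF=(1 − 629/38265·(0.991400+0.953800+0.944200))/(1+629/38265) = 9371/10000 ≈ 0.937100

1 1 4957/5000
2 2 4769/5000
3 3 4721/5000
4 4 9371/10000
DF(3y) is solved at step 3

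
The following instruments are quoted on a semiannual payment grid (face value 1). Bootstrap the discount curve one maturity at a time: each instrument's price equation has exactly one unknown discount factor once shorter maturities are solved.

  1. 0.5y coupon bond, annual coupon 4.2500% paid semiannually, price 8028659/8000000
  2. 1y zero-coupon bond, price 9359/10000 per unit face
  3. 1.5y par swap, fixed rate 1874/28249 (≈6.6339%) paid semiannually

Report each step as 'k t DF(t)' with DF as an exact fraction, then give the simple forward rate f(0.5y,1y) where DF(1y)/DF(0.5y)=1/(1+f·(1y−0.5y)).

step 1 [0.5y] bond c/2=17/800: DF=(8028659/8000000 − 17/800·(0))/(1+17/800) = 9827/10000 ≈ 0.982700
step 2 [1y] zero: DF = P = 9359/10000 ≈ 0.935900
step 3 [1.5y] swap r/2=937/28249: DF=(1 − 937/28249·(0.982700+0.935900))/(1+937/28249) = 9063/10000 ≈ 0.906300

1 1/2 9827/10000
2 1 9359/10000
3 3/2 9063/10000
f(0.5y,1y) = ((9827/10000)/(9359/10000) − 1)/(1/2) = 936/9359 ≈ 10.0011%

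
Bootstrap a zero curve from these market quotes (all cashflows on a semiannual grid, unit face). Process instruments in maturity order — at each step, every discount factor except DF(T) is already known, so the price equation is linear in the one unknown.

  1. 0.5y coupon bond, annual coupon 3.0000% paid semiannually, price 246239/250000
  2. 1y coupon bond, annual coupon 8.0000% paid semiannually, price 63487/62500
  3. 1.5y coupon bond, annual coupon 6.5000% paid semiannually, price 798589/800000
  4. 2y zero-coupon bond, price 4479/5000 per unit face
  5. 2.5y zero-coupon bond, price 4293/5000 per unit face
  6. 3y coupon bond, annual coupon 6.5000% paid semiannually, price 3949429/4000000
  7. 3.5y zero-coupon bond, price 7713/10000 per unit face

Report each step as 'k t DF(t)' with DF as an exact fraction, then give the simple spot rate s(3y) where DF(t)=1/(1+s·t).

1 1/2 1213/1250
2 1 4697/5000
3 3/2 9067/10000
4 2 4479/5000
5 5/2 4293/5000
6 3 2031/2500
7 7/2 7713/10000
s(3y) = (1/(2031/2500) − 1)/(3) = 469/6093 ≈ 7.6974%

step 1 [0.5y] bond c/2=3/200: DF=(246239/250000 − 3/200·(0))/(1+3/200) = 1213/1250 ≈ 0.970400
step 2 [1y] bond c/2=1/25: DF=(63487/62500 − 1/25·(0.970400))/(1+1/25) = 4697/5000 ≈ 0.939400
step 3 [1.5y] bond c/2=13/400: DF=(798589/800000 − 13/400·(0.970400+0.939400))/(1+13/400) = 9067/10000 ≈ 0.906700
step 4 [2y] zero: DF = P = 4479/5000 ≈ 0.895800
step 5 [2.5y] zero: DF = P = 4293/5000 ≈ 0.858600
step 6 [3y] bond c/2=13/400: DF=(3949429/4000000 − 13/400·(0.970400+0.939400+0.906700+0.895800+0.858600))/(1+13/400) = 2031/2500 ≈ 0.812400
step 7 [3.5y] zero: DF = P = 7713/10000 ≈ 0.771300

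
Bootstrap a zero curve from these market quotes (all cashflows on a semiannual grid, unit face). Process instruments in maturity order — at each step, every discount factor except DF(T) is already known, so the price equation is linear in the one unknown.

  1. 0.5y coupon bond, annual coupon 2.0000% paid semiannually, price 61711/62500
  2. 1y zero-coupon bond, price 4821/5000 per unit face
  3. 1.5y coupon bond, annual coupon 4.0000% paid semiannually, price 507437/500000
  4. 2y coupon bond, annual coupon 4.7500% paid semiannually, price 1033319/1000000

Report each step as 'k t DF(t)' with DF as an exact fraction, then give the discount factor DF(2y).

1 1/2 611/625
2 1 4821/5000
3 3/2 9569/10000
4 2 9421/10000
DF(2y) = 9421/10000 ≈ 0.942100

step 1 [0.5y] bond c/2=1/100: DF=(61711/62500 − 1/100·(0))/(1+1/100) = 611/625 ≈ 0.977600
step 2 [1y] zero: DF = P = 4821/5000 ≈ 0.964200
step 3 [1.5y] bond c/2=1/50: DF=(507437/500000 − 1/50·(0.977600+0.964200))/(1+1/50) = 9569/10000 ≈ 0.956900
step 4 [2y] bond c/2=19/800: DF=(1033319/1000000 − 19/800·(0.977600+0.964200+0.956900))/(1+19/800) = 9421/10000 ≈ 0.942100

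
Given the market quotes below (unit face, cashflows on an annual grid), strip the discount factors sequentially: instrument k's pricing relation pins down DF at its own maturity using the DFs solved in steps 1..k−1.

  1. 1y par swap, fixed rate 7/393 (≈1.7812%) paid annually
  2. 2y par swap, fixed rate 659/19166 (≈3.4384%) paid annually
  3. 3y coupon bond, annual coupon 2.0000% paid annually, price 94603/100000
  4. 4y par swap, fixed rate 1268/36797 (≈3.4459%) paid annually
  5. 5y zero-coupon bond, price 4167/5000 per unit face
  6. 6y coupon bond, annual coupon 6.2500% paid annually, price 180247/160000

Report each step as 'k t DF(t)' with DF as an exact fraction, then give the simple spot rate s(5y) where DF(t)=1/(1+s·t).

1 1 393/400
2 2 9341/10000
3 3 8899/10000
4 4 2183/2500
5 5 4167/5000
6 6 1987/2500
s(5y) = (1/(4167/5000) − 1)/(5) = 833/20835 ≈ 3.9981%

step 1 [1y] swap r/1=7/393: DF=(1 − 7/393·(0))/(1+7/393) = 393/400 ≈ 0.982500
step 2 [2y] swap r/1=659/19166: DF=(1 − 659/19166·(0.982500))/(1+659/19166) = 9341/10000 ≈ 0.934100
step 3 [3y] bond c/1=1/50: DF=(94603/100000 − 1/50·(0.982500+0.934100))/(1+1/50) = 8899/10000 ≈ 0.889900
step 4 [4y] swap r/1=1268/36797: DF=(1 − 1268/36797·(0.982500+0.934100+0.889900))/(1+1268/36797) = 2183/2500 ≈ 0.873200
step 5 [5y] zero: DF = P = 4167/5000 ≈ 0.833400
step 6 [6y] bond c/1=1/16: DF=(180247/160000 − 1/16·(0.982500+0.934100+0.889900+0.873200+0.833400))/(1+1/16) = 1987/2500 ≈ 0.794800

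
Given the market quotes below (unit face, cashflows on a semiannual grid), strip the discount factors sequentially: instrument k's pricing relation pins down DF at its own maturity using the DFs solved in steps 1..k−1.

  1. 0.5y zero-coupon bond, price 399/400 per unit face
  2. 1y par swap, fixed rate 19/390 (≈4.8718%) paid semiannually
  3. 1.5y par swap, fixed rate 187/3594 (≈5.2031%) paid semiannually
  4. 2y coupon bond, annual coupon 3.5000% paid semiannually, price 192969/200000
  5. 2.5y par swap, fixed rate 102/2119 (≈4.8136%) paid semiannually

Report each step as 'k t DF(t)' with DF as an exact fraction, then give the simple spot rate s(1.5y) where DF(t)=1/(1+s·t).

step 1 [0.5y] zero: DF = P = 399/400 ≈ 0.997500
step 2 [1y] swap r/2=19/780: DF=(1 − 19/780·(0.997500))/(1+19/780) = 381/400 ≈ 0.952500
step 3 [1.5y] swap r/2=187/7188: DF=(1 − 187/7188·(0.997500+0.952500))/(1+187/7188) = 2313/2500 ≈ 0.925200
step 4 [2y] bond c/2=7/400: DF=(192969/200000 − 7/400·(0.997500+0.952500+0.925200))/(1+7/400) = 2247/2500 ≈ 0.898800
step 5 [2.5y] swap r/2=51/2119: DF=(1 − 51/2119·(0.997500+0.952500+0.925200+0.898800))/(1+51/2119) = 4439/5000 ≈ 0.887800

1 1/2 399/400
2 1 381/400
3 3/2 2313/2500
4 2 2247/2500
5 5/2 4439/5000
s(1.5y) = (1/(2313/2500) − 1)/(3/2) = 374/6939 ≈ 5.3898%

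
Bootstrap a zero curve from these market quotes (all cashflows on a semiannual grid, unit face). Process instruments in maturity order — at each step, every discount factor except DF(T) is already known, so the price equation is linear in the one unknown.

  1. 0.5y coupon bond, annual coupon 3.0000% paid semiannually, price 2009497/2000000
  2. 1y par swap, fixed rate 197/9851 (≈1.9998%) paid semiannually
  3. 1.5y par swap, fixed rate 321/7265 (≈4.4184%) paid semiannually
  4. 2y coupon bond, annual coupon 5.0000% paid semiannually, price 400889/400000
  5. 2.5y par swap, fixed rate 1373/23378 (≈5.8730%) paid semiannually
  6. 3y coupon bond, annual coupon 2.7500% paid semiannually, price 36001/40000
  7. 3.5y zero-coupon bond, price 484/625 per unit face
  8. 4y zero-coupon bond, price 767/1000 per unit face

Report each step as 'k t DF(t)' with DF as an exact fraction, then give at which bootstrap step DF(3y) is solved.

1 1/2 9899/10000
2 1 9803/10000
3 3/2 4679/5000
4 2 9069/10000
5 5/2 8627/10000
6 3 2061/2500
7 7/2 484/625
8 4 767/1000
DF(3y) is solved at step 6

step 1 [0.5y] bond c/2=3/200: DF=(2009497/2000000 − 3/200·(0))/(1+3/200) = 9899/10000 ≈ 0.989900
step 2 [1y] swap r/2=197/19702: DF=(1 − 197/19702·(0.989900))/(1+197/19702) = 9803/10000 ≈ 0.980300
step 3 [1.5y] swap r/2=321/14530: DF=(1 − 321/14530·(0.989900+0.980300))/(1+321/14530) = 4679/5000 ≈ 0.935800
step 4 [2y] bond c/2=1/40: DF=(400889/400000 − 1/40·(0.989900+0.980300+0.935800))/(1+1/40) = 9069/10000 ≈ 0.906900
step 5 [2.5y] swap r/2=1373/46756: DF=(1 − 1373/46756·(0.989900+0.980300+0.935800+0.906900))/(1+1373/46756) = 8627/10000 ≈ 0.862700
step 6 [3y] bond c/2=11/800: DF=(36001/40000 − 11/800·(0.989900+0.980300+0.935800+0.906900+0.862700))/(1+11/800) = 2061/2500 ≈ 0.824400
step 7 [3.5y] zero: DF = P = 484/625 ≈ 0.774400
step 8 [4y] zero: DF = P = 767/1000 ≈ 0.767000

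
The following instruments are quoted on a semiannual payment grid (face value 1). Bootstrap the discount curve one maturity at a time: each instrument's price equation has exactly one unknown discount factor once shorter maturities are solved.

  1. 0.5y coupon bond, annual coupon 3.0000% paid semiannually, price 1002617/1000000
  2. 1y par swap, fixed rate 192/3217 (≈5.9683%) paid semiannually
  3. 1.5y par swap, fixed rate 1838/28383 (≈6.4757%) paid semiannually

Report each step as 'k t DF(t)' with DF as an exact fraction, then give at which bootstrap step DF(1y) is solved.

step 1 [0.5y] bond c/2=3/200: DF=(1002617/1000000 − 3/200·(0))/(1+3/200) = 4939/5000 ≈ 0.987800
step 2 [1y] swap r/2=96/3217: DF=(1 − 96/3217·(0.987800))/(1+96/3217) = 589/625 ≈ 0.942400
step 3 [1.5y] swap r/2=919/28383: DF=(1 − 919/28383·(0.987800+0.942400))/(1+919/28383) = 9081/10000 ≈ 0.908100

1 1/2 4939/5000
2 1 589/625
3 3/2 9081/10000
DF(1y) is solved at step 2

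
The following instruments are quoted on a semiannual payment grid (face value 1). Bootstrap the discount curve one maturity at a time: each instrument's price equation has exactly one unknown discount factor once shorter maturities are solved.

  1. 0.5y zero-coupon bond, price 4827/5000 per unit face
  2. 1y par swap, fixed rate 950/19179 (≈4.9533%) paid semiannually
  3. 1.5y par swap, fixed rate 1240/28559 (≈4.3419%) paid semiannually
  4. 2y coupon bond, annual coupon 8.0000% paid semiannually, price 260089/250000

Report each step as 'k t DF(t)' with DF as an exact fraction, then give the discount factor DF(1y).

step 1 [0.5y] zero: DF = P = 4827/5000 ≈ 0.965400
step 2 [1y] swap r/2=475/19179: DF=(1 − 475/19179·(0.965400))/(1+475/19179) = 381/400 ≈ 0.952500
step 3 [1.5y] swap r/2=620/28559: DF=(1 − 620/28559·(0.965400+0.952500))/(1+620/28559) = 469/500 ≈ 0.938000
step 4 [2y] bond c/2=1/25: DF=(260089/250000 − 1/25·(0.965400+0.952500+0.938000))/(1+1/25) = 1781/2000 ≈ 0.890500

1 1/2 4827/5000
2 1 381/400
3 3/2 469/500
4 2 1781/2000
DF(1y) = 381/400 ≈ 0.952500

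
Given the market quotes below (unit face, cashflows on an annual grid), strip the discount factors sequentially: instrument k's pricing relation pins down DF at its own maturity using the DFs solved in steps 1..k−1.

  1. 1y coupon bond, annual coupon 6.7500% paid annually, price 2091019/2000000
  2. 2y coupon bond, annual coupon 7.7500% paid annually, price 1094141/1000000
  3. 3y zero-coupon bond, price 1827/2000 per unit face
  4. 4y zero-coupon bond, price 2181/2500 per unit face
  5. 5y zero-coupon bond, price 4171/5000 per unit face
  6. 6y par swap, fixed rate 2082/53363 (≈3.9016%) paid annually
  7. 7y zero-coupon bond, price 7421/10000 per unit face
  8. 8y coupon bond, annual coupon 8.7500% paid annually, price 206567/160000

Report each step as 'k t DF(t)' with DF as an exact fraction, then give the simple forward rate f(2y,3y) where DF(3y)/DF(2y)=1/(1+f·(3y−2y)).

step 1 [1y] bond c/1=27/400: DF=(2091019/2000000 − 27/400·(0))/(1+27/400) = 4897/5000 ≈ 0.979400
step 2 [2y] bond c/1=31/400: DF=(1094141/1000000 − 31/400·(0.979400))/(1+31/400) = 189/200 ≈ 0.945000
step 3 [3y] zero: DF = P = 1827/2000 ≈ 0.913500
step 4 [4y] zero: DF = P = 2181/2500 ≈ 0.872400
step 5 [5y] zero: DF = P = 4171/5000 ≈ 0.834200
step 6 [6y] swap r/1=2082/53363: DF=(1 − 2082/53363·(0.979400+0.945000+0.913500+0.872400+0.834200))/(1+2082/53363) = 3959/5000 ≈ 0.791800
step 7 [7y] zero: DF = P = 7421/10000 ≈ 0.742100
step 8 [8y] bond c/1=7/80: DF=(206567/160000 − 7/80·(0.979400+0.945000+0.913500+0.872400+0.834200+0.791800+0.742100))/(1+7/80) = 6981/10000 ≈ 0.698100

1 1 4897/5000
2 2 189/200
3 3 1827/2000
4 4 2181/2500
5 5 4171/5000
6 6 3959/5000
7 7 7421/10000
8 8 6981/10000
f(2y,3y) = ((189/200)/(1827/2000) − 1)/(1) = 1/29 ≈ 3.4483%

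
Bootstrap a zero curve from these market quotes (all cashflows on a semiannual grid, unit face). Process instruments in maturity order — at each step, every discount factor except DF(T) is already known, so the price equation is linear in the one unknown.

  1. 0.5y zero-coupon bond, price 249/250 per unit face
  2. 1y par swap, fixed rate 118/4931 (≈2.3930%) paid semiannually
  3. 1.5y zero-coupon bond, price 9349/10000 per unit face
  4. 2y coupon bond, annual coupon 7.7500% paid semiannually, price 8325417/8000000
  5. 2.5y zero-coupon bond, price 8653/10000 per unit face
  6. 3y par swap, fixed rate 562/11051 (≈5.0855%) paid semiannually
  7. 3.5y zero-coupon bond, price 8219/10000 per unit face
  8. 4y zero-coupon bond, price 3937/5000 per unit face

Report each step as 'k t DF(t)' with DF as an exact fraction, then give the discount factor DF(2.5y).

1 1/2 249/250
2 1 2441/2500
3 3/2 9349/10000
4 2 4467/5000
5 5/2 8653/10000
6 3 1719/2000
7 7/2 8219/10000
8 4 3937/5000
DF(2.5y) = 8653/10000 ≈ 0.865300

step 1 [0.5y] zero: DF = P = 249/250 ≈ 0.996000
step 2 [1y] swap r/2=59/4931: DF=(1 − 59/4931·(0.996000))/(1+59/4931) = 2441/2500 ≈ 0.976400
step 3 [1.5y] zero: DF = P = 9349/10000 ≈ 0.934900
step 4 [2y] bond c/2=31/800: DF=(8325417/8000000 − 31/800·(0.996000+0.976400+0.934900))/(1+31/800) = 4467/5000 ≈ 0.893400
step 5 [2.5y] zero: DF = P = 8653/10000 ≈ 0.865300
step 6 [3y] swap r/2=281/11051: DF=(1 − 281/11051·(0.996000+0.976400+0.934900+0.893400+0.865300))/(1+281/11051) = 1719/2000 ≈ 0.859500
step 7 [3.5y] zero: DF = P = 8219/10000 ≈ 0.821900
step 8 [4y] zero: DF = P = 3937/5000 ≈ 0.787400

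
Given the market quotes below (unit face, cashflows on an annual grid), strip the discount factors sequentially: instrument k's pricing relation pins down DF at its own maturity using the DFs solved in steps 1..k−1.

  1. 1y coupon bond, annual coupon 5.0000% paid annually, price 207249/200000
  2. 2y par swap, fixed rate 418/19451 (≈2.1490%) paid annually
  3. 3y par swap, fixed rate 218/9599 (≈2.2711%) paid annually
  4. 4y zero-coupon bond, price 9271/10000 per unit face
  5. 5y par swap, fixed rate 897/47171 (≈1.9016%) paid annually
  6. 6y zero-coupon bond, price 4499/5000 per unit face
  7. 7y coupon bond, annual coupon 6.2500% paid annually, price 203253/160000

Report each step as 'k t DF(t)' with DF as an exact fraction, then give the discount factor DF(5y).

step 1 [1y] bond c/1=1/20: DF=(207249/200000 − 1/20·(0))/(1+1/20) = 9869/10000 ≈ 0.986900
step 2 [2y] swap r/1=418/19451: DF=(1 − 418/19451·(0.986900))/(1+418/19451) = 4791/5000 ≈ 0.958200
step 3 [3y] swap r/1=218/9599: DF=(1 − 218/9599·(0.986900+0.958200))/(1+218/9599) = 4673/5000 ≈ 0.934600
step 4 [4y] zero: DF = P = 9271/10000 ≈ 0.927100
step 5 [5y] swap r/1=897/47171: DF=(1 − 897/47171·(0.986900+0.958200+0.934600+0.927100))/(1+897/47171) = 9103/10000 ≈ 0.910300
step 6 [6y] zero: DF = P = 4499/5000 ≈ 0.899800
step 7 [7y] bond c/1=1/16: DF=(203253/160000 − 1/16·(0.986900+0.958200+0.934600+0.927100+0.910300+0.899800))/(1+1/16) = 2163/2500 ≈ 0.865200

1 1 9869/10000
2 2 4791/5000
3 3 4673/5000
4 4 9271/10000
5 5 9103/10000
6 6 4499/5000
7 7 2163/2500
DF(5y) = 9103/10000 ≈ 0.910300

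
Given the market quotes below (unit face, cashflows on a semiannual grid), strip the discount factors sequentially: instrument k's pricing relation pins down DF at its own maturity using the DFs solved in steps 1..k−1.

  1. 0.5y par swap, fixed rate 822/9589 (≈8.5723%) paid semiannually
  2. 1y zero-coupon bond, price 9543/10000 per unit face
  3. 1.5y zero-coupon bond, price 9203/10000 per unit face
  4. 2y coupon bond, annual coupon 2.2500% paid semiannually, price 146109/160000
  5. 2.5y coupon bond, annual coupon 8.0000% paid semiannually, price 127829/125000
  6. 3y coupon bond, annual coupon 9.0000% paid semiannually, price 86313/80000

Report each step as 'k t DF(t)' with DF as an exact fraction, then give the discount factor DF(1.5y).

1 1/2 9589/10000
2 1 9543/10000
3 3/2 9203/10000
4 2 1743/2000
5 5/2 1051/1250
6 3 8367/10000
DF(1.5y) = 9203/10000 ≈ 0.920300

step 1 [0.5y] swap r/2=411/9589: DF=(1 − 411/9589·(0))/(1+411/9589) = 9589/10000 ≈ 0.958900
step 2 [1y] zero: DF = P = 9543/10000 ≈ 0.954300
step 3 [1.5y] zero: DF = P = 9203/10000 ≈ 0.920300
step 4 [2y] bond c/2=9/800: DF=(146109/160000 − 9/800·(0.958900+0.954300+0.920300))/(1+9/800) = 1743/2000 ≈ 0.871500
step 5 [2.5y] bond c/2=1/25: DF=(127829/125000 − 1/25·(0.958900+0.954300+0.920300+0.871500))/(1+1/25) = 1051/1250 ≈ 0.840800
step 6 [3y] bond c/2=9/200: DF=(86313/80000 − 9/200·(0.958900+0.954300+0.920300+0.871500+0.840800))/(1+9/200) = 8367/10000 ≈ 0.836700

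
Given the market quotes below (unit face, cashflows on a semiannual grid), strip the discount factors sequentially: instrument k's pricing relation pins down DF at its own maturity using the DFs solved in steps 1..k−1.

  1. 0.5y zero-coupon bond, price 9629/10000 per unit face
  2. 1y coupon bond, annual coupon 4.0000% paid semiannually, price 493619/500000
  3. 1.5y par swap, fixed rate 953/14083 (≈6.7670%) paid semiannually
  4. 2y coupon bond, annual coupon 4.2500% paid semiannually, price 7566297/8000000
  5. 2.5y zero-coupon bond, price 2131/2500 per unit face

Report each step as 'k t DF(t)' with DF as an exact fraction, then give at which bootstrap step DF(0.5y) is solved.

1 1/2 9629/10000
2 1 949/1000
3 3/2 9047/10000
4 2 347/400
5 5/2 2131/2500
DF(0.5y) is solved at step 1

step 1 [0.5y] zero: DF = P = 9629/10000 ≈ 0.962900
step 2 [1y] bond c/2=1/50: DF=(493619/500000 − 1/50·(0.962900))/(1+1/50) = 949/1000 ≈ 0.949000
step 3 [1.5y] swap r/2=953/28166: DF=(1 − 953/28166·(0.962900+0.949000))/(1+953/28166) = 9047/10000 ≈ 0.904700
step 4 [2y] bond c/2=17/800: DF=(7566297/8000000 − 17/800·(0.962900+0.949000+0.904700))/(1+17/800) = 347/400 ≈ 0.867500
step 5 [2.5y] zero: DF = P = 2131/2500 ≈ 0.852400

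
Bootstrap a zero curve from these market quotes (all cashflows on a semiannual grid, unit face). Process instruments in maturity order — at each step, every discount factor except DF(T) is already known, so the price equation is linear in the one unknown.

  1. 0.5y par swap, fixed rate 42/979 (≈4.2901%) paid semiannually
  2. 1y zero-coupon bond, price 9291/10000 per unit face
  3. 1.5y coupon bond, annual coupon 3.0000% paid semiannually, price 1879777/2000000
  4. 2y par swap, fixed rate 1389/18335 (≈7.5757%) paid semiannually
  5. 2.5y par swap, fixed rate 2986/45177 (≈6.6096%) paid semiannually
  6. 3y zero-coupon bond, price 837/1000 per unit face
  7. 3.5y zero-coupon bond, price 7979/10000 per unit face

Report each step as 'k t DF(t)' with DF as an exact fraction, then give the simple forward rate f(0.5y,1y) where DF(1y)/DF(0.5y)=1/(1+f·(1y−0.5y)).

1 1/2 979/1000
2 1 9291/10000
3 3/2 4489/5000
4 2 8611/10000
5 5/2 8507/10000
6 3 837/1000
7 7/2 7979/10000
f(0.5y,1y) = ((979/1000)/(9291/10000) − 1)/(1/2) = 998/9291 ≈ 10.7416%

step 1 [0.5y] swap r/2=21/979: DF=(1 − 21/979·(0))/(1+21/979) = 979/1000 ≈ 0.979000
step 2 [1y] zero: DF = P = 9291/10000 ≈ 0.929100
step 3 [1.5y] bond c/2=3/200: DF=(1879777/2000000 − 3/200·(0.979000+0.929100))/(1+3/200) = 4489/5000 ≈ 0.897800
step 4 [2y] swap r/2=1389/36670: DF=(1 − 1389/36670·(0.979000+0.929100+0.897800))/(1+1389/36670) = 8611/10000 ≈ 0.861100
step 5 [2.5y] swap r/2=1493/45177: DF=(1 − 1493/45177·(0.979000+0.929100+0.897800+0.861100))/(1+1493/45177) = 8507/10000 ≈ 0.850700
step 6 [3y] zero: DF = P = 837/1000 ≈ 0.837000
step 7 [3.5y] zero: DF = P = 7979/10000 ≈ 0.797900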